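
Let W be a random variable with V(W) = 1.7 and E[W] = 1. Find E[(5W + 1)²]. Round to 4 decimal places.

E[5W + 1] = 5·1 + 1 = 6
V(5W + 1) = (5)²·1.7 = 42.5
E[(5W + 1)²] = V((5W + 1)) + (E[(5W + 1)])² = 42.5 + (6)² = 78.5

78.5000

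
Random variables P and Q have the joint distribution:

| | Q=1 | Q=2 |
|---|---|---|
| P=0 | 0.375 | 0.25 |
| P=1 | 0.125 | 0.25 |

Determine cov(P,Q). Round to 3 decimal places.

E[P] = 0.375,  E[Q] = 1.5
E[PQ] = 0.625
cov(P,Q) = E[PQ] − E[P]E[Q] = 0.625 − (0.375)(1.5) = 0.0625

0.063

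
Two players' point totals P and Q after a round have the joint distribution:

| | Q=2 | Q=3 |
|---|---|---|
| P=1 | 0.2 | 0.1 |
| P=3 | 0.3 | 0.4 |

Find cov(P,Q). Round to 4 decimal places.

E[P] = 2.4,  E[Q] = 2.5
E[PQ] = 6.1
cov(P,Q) = E[PQ] − E[P]E[Q] = 6.1 − (2.4)(2.5) = 0.1

0.1000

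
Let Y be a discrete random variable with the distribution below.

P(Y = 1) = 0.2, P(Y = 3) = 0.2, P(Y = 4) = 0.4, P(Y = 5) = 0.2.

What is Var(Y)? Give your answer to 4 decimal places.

E[Y] = (1)(0.2) + (3)(0.2) + (4)(0.4) + (5)(0.2) = 3.4
E[Y²] = (1)²(0.2) + (3)²(0.2) + (4)²(0.4) + (5)²(0.2) = 13.4
Var(Y) = E[Y²] − (E[Y])² = 13.4 − (3.4)² = 1.84

1.8400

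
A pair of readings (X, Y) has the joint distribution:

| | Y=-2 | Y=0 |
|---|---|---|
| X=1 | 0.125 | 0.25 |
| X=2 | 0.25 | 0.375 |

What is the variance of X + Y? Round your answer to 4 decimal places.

1.1094

E[X] = 1.625,  E[Y] = -0.75,  E[XY] = -1.25
var(X) = 2.875 − (1.625)² = 0.234375;  var(Y) = 1.5 − (-0.75)² = 0.9375
cov(X,Y) = -1.25 − (1.625)(-0.75) = -0.03125
var(X + Y) = (1)²·0.234375 + (1)²·0.9375 + 2·(1)·(1)·-0.03125 = 1.109375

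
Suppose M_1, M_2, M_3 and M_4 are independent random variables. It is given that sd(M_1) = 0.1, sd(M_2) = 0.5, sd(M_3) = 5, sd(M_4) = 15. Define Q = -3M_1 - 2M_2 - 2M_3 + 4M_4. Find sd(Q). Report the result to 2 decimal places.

60.84

V(M_1) = 0.01, V(M_2) = 0.25, V(M_3) = 25, V(M_4) = 225
By independence, V(Q) = (-3)²V(M_1) + (-2)²V(M_2) + (-2)²V(M_3) + (4)²V(M_4)
= (-3)²·0.01 + (-2)²·0.25 + (-2)²·25 + (4)²·225 = 3701.09
sd(Q) = √3701.09 ≈ 60.84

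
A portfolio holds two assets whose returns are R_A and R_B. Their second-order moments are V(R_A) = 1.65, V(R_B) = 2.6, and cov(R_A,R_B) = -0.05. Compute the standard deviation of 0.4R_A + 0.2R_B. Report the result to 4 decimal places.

0.6000

V(0.4R_A + 0.2R_B) = (0.4)²·V(R_A) + (0.2)²·V(R_B) + 2·(0.4)·(0.2)·cov(R_A,R_B)
= 0.16·1.65 + 0.04·2.6 + 0.16·-0.05 = 0.36
sd(0.4R_A + 0.2R_B) = √0.36 ≈ 0.6000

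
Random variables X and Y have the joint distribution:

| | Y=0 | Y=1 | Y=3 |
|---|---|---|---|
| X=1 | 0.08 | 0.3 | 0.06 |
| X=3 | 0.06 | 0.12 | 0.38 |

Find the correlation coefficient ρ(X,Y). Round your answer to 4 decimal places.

E[X] = 2.12,  E[Y] = 1.74
E[XY] = 4.26
Cov(X,Y) = E[XY] − E[X]E[Y] = 4.26 − (2.12)(1.74) = 0.5712
Var(X) = 0.9856,  Var(Y) = 1.3524
ρ = 0.5712 / √(0.9856·1.3524) ≈ 0.4947

0.4947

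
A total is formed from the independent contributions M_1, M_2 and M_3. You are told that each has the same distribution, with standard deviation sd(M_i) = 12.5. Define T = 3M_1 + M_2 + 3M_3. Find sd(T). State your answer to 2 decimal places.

Var(M_i) = (12.5)² = 156.25
By independence, Var(T) = (3)²Var(M_1) + (1)²Var(M_2) + (3)²Var(M_3)
= (3)²·156.25 + (1)²·156.25 + (3)²·156.25 = 2968.75
sd(T) = √2968.75 ≈ 54.49

54.49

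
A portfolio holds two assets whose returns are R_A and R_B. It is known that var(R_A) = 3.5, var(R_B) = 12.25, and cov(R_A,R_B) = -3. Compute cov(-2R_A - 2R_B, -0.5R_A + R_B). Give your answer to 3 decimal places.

-18.000

cov(-2R_A - 2R_B, -0.5R_A + R_B) = (-2)(-0.5)var(R_A) + (-2)(1)var(R_B) + [(-2)(1) + (-2)(-0.5)]cov(R_A,R_B)
= 1·3.5 + -2·12.25 + -1·-3 = -18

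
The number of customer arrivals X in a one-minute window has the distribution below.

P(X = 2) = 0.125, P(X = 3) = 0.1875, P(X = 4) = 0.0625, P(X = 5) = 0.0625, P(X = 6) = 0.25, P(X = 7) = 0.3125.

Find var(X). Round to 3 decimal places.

3.434

E[X] = (2)(0.125) + (3)(0.1875) + (4)(0.0625) + (5)(0.0625) + (6)(0.25) + (7)(0.3125) = 5.0625
E[X²] = (2)²(0.125) + (3)²(0.1875) + (4)²(0.0625) + (5)²(0.0625) + (6)²(0.25) + (7)²(0.3125) = 29.0625
var(X) = E[X²] − (E[X])² = 29.0625 − (5.0625)² = 3.43359375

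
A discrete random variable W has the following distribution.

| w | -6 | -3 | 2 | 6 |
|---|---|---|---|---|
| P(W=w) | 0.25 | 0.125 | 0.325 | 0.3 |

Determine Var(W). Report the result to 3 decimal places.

E[W] = (-6)(0.25) + (-3)(0.125) + (2)(0.325) + (6)(0.3) = 0.575
E[W²] = (-6)²(0.25) + (-3)²(0.125) + (2)²(0.325) + (6)²(0.3) = 22.225
Var(W) = E[W²] − (E[W])² = 22.225 − (0.575)² = 21.894375

21.894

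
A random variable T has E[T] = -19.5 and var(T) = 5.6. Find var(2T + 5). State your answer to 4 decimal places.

var(2T + 5) = (2)²·var(T) = 4·5.6 = 22.4

22.4000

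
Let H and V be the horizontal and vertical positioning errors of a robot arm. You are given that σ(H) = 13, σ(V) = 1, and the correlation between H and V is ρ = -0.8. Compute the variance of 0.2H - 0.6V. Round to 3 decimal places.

9.616

Var(H) = (13)² = 169;  Var(V) = (1)² = 1
Cov(H,V) = ρ·σ(H)·σ(V) = -0.8·13·1 = -10.4
Var(0.2H - 0.6V) = (0.2)²·Var(H) + (-0.6)²·Var(V) + 2·(0.2)·(-0.6)·Cov(H,V)
= 0.04·169 + 0.36·1 + -0.24·-10.4 = 9.616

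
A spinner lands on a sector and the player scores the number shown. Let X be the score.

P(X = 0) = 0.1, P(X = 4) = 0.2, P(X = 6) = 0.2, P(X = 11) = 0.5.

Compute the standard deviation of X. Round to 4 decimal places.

E[X] = (0)(0.1) + (4)(0.2) + (6)(0.2) + (11)(0.5) = 7.5
E[X²] = (0)²(0.1) + (4)²(0.2) + (6)²(0.2) + (11)²(0.5) = 70.9
V(X) = E[X²] − (E[X])² = 70.9 − (7.5)² = 14.65
sd(X) = √14.65 ≈ 3.8275

3.8275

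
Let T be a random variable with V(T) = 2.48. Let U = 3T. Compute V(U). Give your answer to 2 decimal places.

22.32

V(3T) = (3)²·V(T) = 9·2.48 = 22.32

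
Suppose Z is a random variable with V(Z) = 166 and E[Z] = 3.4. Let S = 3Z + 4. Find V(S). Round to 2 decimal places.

1494.00

V(3Z + 4) = (3)²·V(Z) = 9·166 = 1494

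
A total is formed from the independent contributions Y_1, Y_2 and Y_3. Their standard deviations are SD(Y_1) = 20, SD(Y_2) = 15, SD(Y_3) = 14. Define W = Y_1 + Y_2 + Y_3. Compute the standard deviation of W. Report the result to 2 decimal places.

28.65

V(Y_1) = 400, V(Y_2) = 225, V(Y_3) = 196
By independence, V(W) = (1)²V(Y_1) + (1)²V(Y_2) + (1)²V(Y_3)
= (1)²·400 + (1)²·225 + (1)²·196 = 821
SD(W) = √821 ≈ 28.65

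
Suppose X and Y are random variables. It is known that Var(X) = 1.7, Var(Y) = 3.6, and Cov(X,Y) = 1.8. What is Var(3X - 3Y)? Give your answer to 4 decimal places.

Var(3X - 3Y) = (3)²·Var(X) + (-3)²·Var(Y) + 2·(3)·(-3)·Cov(X,Y)
= 9·1.7 + 9·3.6 + -18·1.8 = 15.3

15.3000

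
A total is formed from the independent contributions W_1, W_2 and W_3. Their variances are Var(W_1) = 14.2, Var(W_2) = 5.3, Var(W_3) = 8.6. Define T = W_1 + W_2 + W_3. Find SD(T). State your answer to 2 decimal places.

By independence, Var(T) = (1)²Var(W_1) + (1)²Var(W_2) + (1)²Var(W_3)
= (1)²·14.2 + (1)²·5.3 + (1)²·8.6 = 28.1
SD(T) = √28.1 ≈ 5.30

5.30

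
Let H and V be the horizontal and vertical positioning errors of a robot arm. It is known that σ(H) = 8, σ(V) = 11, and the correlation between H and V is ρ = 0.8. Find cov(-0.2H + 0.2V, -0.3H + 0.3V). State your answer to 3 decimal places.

Var(H) = (8)² = 64;  Var(V) = (11)² = 121
cov(H,V) = ρ·σ(H)·σ(V) = 0.8·8·11 = 70.4
cov(-0.2H + 0.2V, -0.3H + 0.3V) = (-0.2)(-0.3)Var(H) + (0.2)(0.3)Var(V) + [(-0.2)(0.3) + (0.2)(-0.3)]cov(H,V)
= 0.06·64 + 0.06·121 + -0.12·70.4 = 2.652

2.652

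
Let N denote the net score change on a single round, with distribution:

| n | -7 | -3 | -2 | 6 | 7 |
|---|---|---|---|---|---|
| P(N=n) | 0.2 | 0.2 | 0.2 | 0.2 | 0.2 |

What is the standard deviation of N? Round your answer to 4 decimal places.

E[N] = (-7)(0.2) + (-3)(0.2) + (-2)(0.2) + (6)(0.2) + (7)(0.2) = 0.2
E[N²] = (-7)²(0.2) + (-3)²(0.2) + (-2)²(0.2) + (6)²(0.2) + (7)²(0.2) = 29.4
V(N) = E[N²] − (E[N])² = 29.4 − (0.2)² = 29.36
sd(N) = √29.36 ≈ 5.4185

5.4185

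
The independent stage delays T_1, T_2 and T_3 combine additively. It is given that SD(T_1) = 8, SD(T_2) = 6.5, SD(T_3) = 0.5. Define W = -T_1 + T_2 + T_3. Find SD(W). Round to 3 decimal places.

10.320

Var(T_1) = 64, Var(T_2) = 42.25, Var(T_3) = 0.25
By independence, Var(W) = (-1)²Var(T_1) + (1)²Var(T_2) + (1)²Var(T_3)
= (-1)²·64 + (1)²·42.25 + (1)²·0.25 = 106.5
SD(W) = √106.5 ≈ 10.320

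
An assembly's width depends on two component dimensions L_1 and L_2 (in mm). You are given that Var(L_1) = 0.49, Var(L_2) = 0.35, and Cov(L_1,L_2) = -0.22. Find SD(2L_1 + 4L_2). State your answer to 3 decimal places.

Var(2L_1 + 4L_2) = (2)²·Var(L_1) + (4)²·Var(L_2) + 2·(2)·(4)·Cov(L_1,L_2)
= 4·0.49 + 16·0.35 + 16·-0.22 = 4.04
SD(2L_1 + 4L_2) = √4.04 ≈ 2.010

2.010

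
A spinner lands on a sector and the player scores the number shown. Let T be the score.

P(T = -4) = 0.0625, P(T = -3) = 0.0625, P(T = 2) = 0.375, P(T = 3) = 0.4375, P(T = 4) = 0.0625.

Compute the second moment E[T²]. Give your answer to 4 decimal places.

8.0000

E[T²] = (-4)²(0.0625) + (-3)²(0.0625) + (2)²(0.375) + (3)²(0.4375) + (4)²(0.0625) = 8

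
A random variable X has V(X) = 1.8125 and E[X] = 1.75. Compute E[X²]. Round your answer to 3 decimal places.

4.875

E[X²] = V(X) + (E[X])² = 1.8125 + (1.75)² = 4.875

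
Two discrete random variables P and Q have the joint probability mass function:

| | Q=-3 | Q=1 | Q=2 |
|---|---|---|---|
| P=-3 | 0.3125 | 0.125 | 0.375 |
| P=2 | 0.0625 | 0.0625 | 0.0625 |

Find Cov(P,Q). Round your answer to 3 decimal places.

E[P] = -2.0625,  E[Q] = -0.0625
E[PQ] = 0.1875
Cov(P,Q) = E[PQ] − E[P]E[Q] = 0.1875 − (-2.0625)(-0.0625) = 0.05859375

0.059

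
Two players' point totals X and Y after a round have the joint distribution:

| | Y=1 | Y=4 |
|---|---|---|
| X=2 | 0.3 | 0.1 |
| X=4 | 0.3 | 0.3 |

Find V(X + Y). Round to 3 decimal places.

E[X] = 3.2,  E[Y] = 2.2,  E[XY] = 7.4
V(X) = 11.2 − (3.2)² = 0.96;  V(Y) = 7 − (2.2)² = 2.16
Cov(X,Y) = 7.4 − (3.2)(2.2) = 0.36
V(X + Y) = (1)²·0.96 + (1)²·2.16 + 2·(1)·(1)·0.36 = 3.84

3.840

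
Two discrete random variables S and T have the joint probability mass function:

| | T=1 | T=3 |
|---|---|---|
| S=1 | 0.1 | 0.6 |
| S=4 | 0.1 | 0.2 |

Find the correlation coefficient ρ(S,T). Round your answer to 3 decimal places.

-0.218

E[S] = 1.9,  E[T] = 2.6
E[ST] = 4.7
Cov(S,T) = E[ST] − E[S]E[T] = 4.7 − (1.9)(2.6) = -0.24
Var(S) = 1.89,  Var(T) = 0.64
ρ = -0.24 / √(1.89·0.64) ≈ -0.218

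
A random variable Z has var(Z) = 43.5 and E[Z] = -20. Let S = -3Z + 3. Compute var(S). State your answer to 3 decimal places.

var(-3Z + 3) = (-3)²·var(Z) = 9·43.5 = 391.5

391.500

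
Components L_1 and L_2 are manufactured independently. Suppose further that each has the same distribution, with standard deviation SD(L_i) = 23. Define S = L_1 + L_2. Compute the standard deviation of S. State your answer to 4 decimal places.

32.5269

Var(L_i) = (23)² = 529
By independence, Var(S) = (1)²Var(L_1) + (1)²Var(L_2)
= (1)²·529 + (1)²·529 = 1058
SD(S) = √1058 ≈ 32.5269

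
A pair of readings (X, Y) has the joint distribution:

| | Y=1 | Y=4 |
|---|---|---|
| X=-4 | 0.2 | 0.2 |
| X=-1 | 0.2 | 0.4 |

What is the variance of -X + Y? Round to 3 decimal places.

E[X] = -2.2,  E[Y] = 2.8,  E[XY] = -5.8
V(X) = 7 − (-2.2)² = 2.16;  V(Y) = 10 − (2.8)² = 2.16
Cov(X,Y) = -5.8 − (-2.2)(2.8) = 0.36
V(-X + Y) = (-1)²·2.16 + (1)²·2.16 + 2·(-1)·(1)·0.36 = 3.6

3.600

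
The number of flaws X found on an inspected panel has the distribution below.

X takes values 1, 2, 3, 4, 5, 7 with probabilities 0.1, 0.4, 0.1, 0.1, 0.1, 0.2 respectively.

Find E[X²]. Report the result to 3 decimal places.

16.500

E[X²] = (1)²(0.1) + (2)²(0.4) + (3)²(0.1) + (4)²(0.1) + (5)²(0.1) + (7)²(0.2) = 16.5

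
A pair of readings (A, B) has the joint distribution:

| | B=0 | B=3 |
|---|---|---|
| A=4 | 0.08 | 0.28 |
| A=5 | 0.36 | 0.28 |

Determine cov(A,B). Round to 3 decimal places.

E[A] = 4.64,  E[B] = 1.68
E[AB] = 7.56
cov(A,B) = E[AB] − E[A]E[B] = 7.56 − (4.64)(1.68) = -0.2352

-0.235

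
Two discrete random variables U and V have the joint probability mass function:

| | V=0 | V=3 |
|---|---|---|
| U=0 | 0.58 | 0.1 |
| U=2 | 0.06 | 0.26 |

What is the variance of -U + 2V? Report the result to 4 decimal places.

5.6896

E[U] = 0.64,  E[V] = 1.08,  E[UV] = 1.56
var(U) = 1.28 − (0.64)² = 0.8704;  var(V) = 3.24 − (1.08)² = 2.0736
cov(U,V) = 1.56 − (0.64)(1.08) = 0.8688
var(-U + 2V) = (-1)²·0.8704 + (2)²·2.0736 + 2·(-1)·(2)·0.8688 = 5.6896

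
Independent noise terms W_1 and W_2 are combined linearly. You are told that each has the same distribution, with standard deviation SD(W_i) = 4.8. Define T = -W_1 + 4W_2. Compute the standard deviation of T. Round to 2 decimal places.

19.79

V(W_i) = (4.8)² = 23.04
By independence, V(T) = (-1)²V(W_1) + (4)²V(W_2)
= (-1)²·23.04 + (4)²·23.04 = 391.68
SD(T) = √391.68 ≈ 19.79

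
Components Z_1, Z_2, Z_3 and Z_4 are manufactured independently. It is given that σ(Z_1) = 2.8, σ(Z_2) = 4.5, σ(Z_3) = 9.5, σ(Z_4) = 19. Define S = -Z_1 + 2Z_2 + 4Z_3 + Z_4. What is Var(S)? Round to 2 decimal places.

1893.84

Var(Z_1) = 7.84, Var(Z_2) = 20.25, Var(Z_3) = 90.25, Var(Z_4) = 361
By independence, Var(S) = (-1)²Var(Z_1) + (2)²Var(Z_2) + (4)²Var(Z_3) + (1)²Var(Z_4)
= (-1)²·7.84 + (2)²·20.25 + (4)²·90.25 + (1)²·361 = 1893.84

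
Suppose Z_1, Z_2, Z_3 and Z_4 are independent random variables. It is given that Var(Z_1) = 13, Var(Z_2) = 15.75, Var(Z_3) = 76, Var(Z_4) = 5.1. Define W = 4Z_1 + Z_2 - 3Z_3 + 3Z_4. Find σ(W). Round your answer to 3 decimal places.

By independence, Var(W) = (4)²Var(Z_1) + (1)²Var(Z_2) + (-3)²Var(Z_3) + (3)²Var(Z_4)
= (4)²·13 + (1)²·15.75 + (-3)²·76 + (3)²·5.1 = 953.65
σ(W) = √953.65 ≈ 30.881

30.881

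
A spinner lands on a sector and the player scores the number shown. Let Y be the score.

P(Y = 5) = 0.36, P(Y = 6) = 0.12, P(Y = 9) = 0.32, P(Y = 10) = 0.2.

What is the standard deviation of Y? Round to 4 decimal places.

2.1166

E[Y] = (5)(0.36) + (6)(0.12) + (9)(0.32) + (10)(0.2) = 7.4
E[Y²] = (5)²(0.36) + (6)²(0.12) + (9)²(0.32) + (10)²(0.2) = 59.24
V(Y) = E[Y²] − (E[Y])² = 59.24 − (7.4)² = 4.48
σ(Y) = √4.48 ≈ 2.1166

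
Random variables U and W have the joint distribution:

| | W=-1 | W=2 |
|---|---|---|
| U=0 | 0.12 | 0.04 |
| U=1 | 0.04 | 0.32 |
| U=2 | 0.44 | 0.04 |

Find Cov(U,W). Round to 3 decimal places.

-0.384

E[U] = 1.32,  E[W] = 0.2
E[UW] = -0.12
Cov(U,W) = E[UW] − E[U]E[W] = -0.12 − (1.32)(0.2) = -0.384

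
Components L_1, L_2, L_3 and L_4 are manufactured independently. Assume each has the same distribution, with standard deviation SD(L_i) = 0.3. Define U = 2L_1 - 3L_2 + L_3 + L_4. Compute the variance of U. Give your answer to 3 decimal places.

var(L_i) = (0.3)² = 0.09
By independence, var(U) = (2)²var(L_1) + (-3)²var(L_2) + (1)²var(L_3) + (1)²var(L_4)
= (2)²·0.09 + (-3)²·0.09 + (1)²·0.09 + (1)²·0.09 = 1.35

1.350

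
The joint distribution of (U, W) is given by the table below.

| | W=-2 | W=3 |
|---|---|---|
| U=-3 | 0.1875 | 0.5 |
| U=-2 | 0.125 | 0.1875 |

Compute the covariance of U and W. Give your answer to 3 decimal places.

-0.137

E[U] = -2.6875,  E[W] = 1.4375
E[UW] = -4
Cov(U,W) = E[UW] − E[U]E[W] = -4 − (-2.6875)(1.4375) = -0.13671875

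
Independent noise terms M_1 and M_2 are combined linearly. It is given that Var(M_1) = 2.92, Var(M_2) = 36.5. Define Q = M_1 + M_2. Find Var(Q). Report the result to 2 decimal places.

39.42

By independence, Var(Q) = (1)²Var(M_1) + (1)²Var(M_2)
= (1)²·2.92 + (1)²·36.5 = 39.42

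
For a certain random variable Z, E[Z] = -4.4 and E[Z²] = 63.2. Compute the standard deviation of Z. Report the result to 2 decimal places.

6.62

var(Z) = 63.2 − (-4.4)² = 43.84
SD(Z) = √43.84 ≈ 6.62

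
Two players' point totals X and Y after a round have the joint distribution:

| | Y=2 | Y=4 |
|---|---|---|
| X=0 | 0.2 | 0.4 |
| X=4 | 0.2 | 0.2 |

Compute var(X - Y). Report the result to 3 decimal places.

5.440

E[X] = 1.6,  E[Y] = 3.2,  E[XY] = 4.8
var(X) = 6.4 − (1.6)² = 3.84;  var(Y) = 11.2 − (3.2)² = 0.96
cov(X,Y) = 4.8 − (1.6)(3.2) = -0.32
var(X - Y) = (1)²·3.84 + (-1)²·0.96 + 2·(1)·(-1)·-0.32 = 5.44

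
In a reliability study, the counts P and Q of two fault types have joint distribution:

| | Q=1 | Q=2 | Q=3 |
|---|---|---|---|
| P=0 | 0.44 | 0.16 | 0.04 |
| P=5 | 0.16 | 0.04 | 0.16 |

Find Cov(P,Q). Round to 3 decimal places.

0.720

E[P] = 1.8,  E[Q] = 1.6
E[PQ] = 3.6
Cov(P,Q) = E[PQ] − E[P]E[Q] = 3.6 − (1.8)(1.6) = 0.72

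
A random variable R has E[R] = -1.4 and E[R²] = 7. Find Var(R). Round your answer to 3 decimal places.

Var(R) = 7 − (-1.4)² = 5.04

5.040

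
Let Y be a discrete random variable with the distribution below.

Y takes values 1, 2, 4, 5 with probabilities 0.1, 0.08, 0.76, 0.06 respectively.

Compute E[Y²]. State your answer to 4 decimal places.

14.0800

E[Y²] = (1)²(0.1) + (2)²(0.08) + (4)²(0.76) + (5)²(0.06) = 14.08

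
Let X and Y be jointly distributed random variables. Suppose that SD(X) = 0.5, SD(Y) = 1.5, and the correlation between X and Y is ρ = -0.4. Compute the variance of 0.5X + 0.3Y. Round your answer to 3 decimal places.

V(X) = (0.5)² = 0.25;  V(Y) = (1.5)² = 2.25
cov(X,Y) = ρ·SD(X)·SD(Y) = -0.4·0.5·1.5 = -0.3
V(0.5X + 0.3Y) = (0.5)²·V(X) + (0.3)²·V(Y) + 2·(0.5)·(0.3)·cov(X,Y)
= 0.25·0.25 + 0.09·2.25 + 0.3·-0.3 = 0.175

0.175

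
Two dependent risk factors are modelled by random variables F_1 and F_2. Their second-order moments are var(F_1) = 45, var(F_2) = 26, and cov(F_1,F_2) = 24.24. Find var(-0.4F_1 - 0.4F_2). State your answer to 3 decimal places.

var(-0.4F_1 - 0.4F_2) = (-0.4)²·var(F_1) + (-0.4)²·var(F_2) + 2·(-0.4)·(-0.4)·cov(F_1,F_2)
= 0.16·45 + 0.16·26 + 0.32·24.24 = 19.1168

19.117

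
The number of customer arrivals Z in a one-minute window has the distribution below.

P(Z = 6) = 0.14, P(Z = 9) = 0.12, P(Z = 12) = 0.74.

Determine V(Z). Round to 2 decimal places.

E[Z] = (6)(0.14) + (9)(0.12) + (12)(0.74) = 10.8
E[Z²] = (6)²(0.14) + (9)²(0.12) + (12)²(0.74) = 121.32
V(Z) = E[Z²] − (E[Z])² = 121.32 − (10.8)² = 4.68

4.68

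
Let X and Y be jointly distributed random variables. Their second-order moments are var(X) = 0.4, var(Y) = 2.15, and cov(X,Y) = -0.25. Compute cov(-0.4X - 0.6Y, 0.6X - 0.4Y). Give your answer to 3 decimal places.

0.470

cov(-0.4X - 0.6Y, 0.6X - 0.4Y) = (-0.4)(0.6)var(X) + (-0.6)(-0.4)var(Y) + [(-0.4)(-0.4) + (-0.6)(0.6)]cov(X,Y)
= -0.24·0.4 + 0.24·2.15 + -0.2·-0.25 = 0.47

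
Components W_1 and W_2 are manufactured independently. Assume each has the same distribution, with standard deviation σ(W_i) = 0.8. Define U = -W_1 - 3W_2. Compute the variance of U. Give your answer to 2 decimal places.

6.40

V(W_i) = (0.8)² = 0.64
By independence, V(U) = (-1)²V(W_1) + (-3)²V(W_2)
= (-1)²·0.64 + (-3)²·0.64 = 6.4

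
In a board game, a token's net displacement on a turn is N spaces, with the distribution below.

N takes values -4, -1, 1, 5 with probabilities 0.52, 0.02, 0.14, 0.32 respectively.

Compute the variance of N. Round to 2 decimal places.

E[N] = (-4)(0.52) + (-1)(0.02) + (1)(0.14) + (5)(0.32) = -0.36
E[N²] = (-4)²(0.52) + (-1)²(0.02) + (1)²(0.14) + (5)²(0.32) = 16.48
Var(N) = E[N²] − (E[N])² = 16.48 − (-0.36)² = 16.3504

16.35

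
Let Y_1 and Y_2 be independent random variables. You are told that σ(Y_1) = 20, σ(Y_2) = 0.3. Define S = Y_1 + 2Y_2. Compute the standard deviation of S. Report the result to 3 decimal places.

V(Y_1) = 400, V(Y_2) = 0.09
By independence, V(S) = (1)²V(Y_1) + (2)²V(Y_2)
= (1)²·400 + (2)²·0.09 = 400.36
σ(S) = √400.36 ≈ 20.009

20.009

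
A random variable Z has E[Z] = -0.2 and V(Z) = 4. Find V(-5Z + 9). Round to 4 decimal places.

V(-5Z + 9) = (-5)²·V(Z) = 25·4 = 100

100.0000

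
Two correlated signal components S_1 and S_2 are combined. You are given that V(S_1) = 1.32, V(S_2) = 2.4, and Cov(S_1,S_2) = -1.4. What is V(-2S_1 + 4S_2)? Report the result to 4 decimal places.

66.0800

V(-2S_1 + 4S_2) = (-2)²·V(S_1) + (4)²·V(S_2) + 2·(-2)·(4)·Cov(S_1,S_2)
= 4·1.32 + 16·2.4 + -16·-1.4 = 66.08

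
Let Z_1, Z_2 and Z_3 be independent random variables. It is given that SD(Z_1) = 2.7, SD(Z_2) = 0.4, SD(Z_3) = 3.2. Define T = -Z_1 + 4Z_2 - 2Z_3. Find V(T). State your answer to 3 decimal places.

50.810

V(Z_1) = 7.29, V(Z_2) = 0.16, V(Z_3) = 10.24
By independence, V(T) = (-1)²V(Z_1) + (4)²V(Z_2) + (-2)²V(Z_3)
= (-1)²·7.29 + (4)²·0.16 + (-2)²·10.24 = 50.81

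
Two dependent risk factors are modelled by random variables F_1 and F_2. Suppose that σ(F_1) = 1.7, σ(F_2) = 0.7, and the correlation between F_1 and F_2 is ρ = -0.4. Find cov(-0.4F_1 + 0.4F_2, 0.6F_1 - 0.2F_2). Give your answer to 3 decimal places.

-0.885

Var(F_1) = (1.7)² = 2.89;  Var(F_2) = (0.7)² = 0.49
cov(F_1,F_2) = ρ·σ(F_1)·σ(F_2) = -0.4·1.7·0.7 = -0.476
cov(-0.4F_1 + 0.4F_2, 0.6F_1 - 0.2F_2) = (-0.4)(0.6)Var(F_1) + (0.4)(-0.2)Var(F_2) + [(-0.4)(-0.2) + (0.4)(0.6)]cov(F_1,F_2)
= -0.24·2.89 + -0.08·0.49 + 0.32·-0.476 = -0.88512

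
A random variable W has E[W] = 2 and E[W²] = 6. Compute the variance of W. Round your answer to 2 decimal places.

Var(W) = 6 − (2)² = 2

2.00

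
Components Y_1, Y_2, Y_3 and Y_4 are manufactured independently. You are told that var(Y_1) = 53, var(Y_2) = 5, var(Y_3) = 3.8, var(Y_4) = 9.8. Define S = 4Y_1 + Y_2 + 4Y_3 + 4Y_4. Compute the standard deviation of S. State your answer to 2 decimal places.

By independence, var(S) = (4)²var(Y_1) + (1)²var(Y_2) + (4)²var(Y_3) + (4)²var(Y_4)
= (4)²·53 + (1)²·5 + (4)²·3.8 + (4)²·9.8 = 1070.6
SD(S) = √1070.6 ≈ 32.72

32.72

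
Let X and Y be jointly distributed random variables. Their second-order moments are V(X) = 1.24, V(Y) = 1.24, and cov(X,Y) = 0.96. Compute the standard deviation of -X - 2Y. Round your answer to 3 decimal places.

V(-X - 2Y) = (-1)²·V(X) + (-2)²·V(Y) + 2·(-1)·(-2)·cov(X,Y)
= 1·1.24 + 4·1.24 + 4·0.96 = 10.04
σ(-X - 2Y) = √10.04 ≈ 3.169

3.169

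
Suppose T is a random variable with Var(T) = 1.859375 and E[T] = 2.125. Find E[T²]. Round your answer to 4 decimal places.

E[T²] = Var(T) + (E[T])² = 1.859375 + (2.125)² = 6.375

6.3750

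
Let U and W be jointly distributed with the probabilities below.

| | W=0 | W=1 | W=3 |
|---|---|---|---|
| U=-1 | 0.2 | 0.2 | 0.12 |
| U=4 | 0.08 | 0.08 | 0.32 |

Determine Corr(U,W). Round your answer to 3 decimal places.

0.420

E[U] = 1.4,  E[W] = 1.6
E[UW] = 3.6
Cov(U,W) = E[UW] − E[U]E[W] = 3.6 − (1.4)(1.6) = 1.36
var(U) = 6.24,  var(W) = 1.68
ρ = 1.36 / √(6.24·1.68) ≈ 0.420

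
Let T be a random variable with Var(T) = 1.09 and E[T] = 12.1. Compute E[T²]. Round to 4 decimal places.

147.5000

E[T²] = Var(T) + (E[T])² = 1.09 + (12.1)² = 147.5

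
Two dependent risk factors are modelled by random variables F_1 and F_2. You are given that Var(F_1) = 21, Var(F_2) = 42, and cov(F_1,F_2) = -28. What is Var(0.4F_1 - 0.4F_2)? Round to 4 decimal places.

19.0400

Var(0.4F_1 - 0.4F_2) = (0.4)²·Var(F_1) + (-0.4)²·Var(F_2) + 2·(0.4)·(-0.4)·cov(F_1,F_2)
= 0.16·21 + 0.16·42 + -0.32·-28 = 19.04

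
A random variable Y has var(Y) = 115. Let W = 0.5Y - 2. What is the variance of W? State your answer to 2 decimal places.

28.75

var(0.5Y - 2) = (0.5)²·var(Y) = 0.25·115 = 28.75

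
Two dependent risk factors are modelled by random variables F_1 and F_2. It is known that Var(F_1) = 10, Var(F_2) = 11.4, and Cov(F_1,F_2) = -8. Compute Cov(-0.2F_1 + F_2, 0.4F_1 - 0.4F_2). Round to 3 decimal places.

-9.200

Cov(-0.2F_1 + F_2, 0.4F_1 - 0.4F_2) = (-0.2)(0.4)Var(F_1) + (1)(-0.4)Var(F_2) + [(-0.2)(-0.4) + (1)(0.4)]Cov(F_1,F_2)
= -0.08·10 + -0.4·11.4 + 0.48·-8 = -9.2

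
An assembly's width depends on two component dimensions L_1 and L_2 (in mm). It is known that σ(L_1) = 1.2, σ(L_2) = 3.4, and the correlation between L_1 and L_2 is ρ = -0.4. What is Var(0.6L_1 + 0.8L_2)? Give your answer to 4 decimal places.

6.3501

Var(L_1) = (1.2)² = 1.44;  Var(L_2) = (3.4)² = 11.56
Cov(L_1,L_2) = ρ·σ(L_1)·σ(L_2) = -0.4·1.2·3.4 = -1.632
Var(0.6L_1 + 0.8L_2) = (0.6)²·Var(L_1) + (0.8)²·Var(L_2) + 2·(0.6)·(0.8)·Cov(L_1,L_2)
= 0.36·1.44 + 0.64·11.56 + 0.96·-1.632 = 6.35008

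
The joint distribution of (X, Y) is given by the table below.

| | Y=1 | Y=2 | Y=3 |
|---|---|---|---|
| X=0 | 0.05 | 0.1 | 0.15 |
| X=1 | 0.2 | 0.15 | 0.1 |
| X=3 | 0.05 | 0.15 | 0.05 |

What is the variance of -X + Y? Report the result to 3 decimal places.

2.060

E[X] = 1.2,  E[Y] = 2,  E[XY] = 2.3
Var(X) = 2.7 − (1.2)² = 1.26;  Var(Y) = 4.6 − (2)² = 0.6
Cov(X,Y) = 2.3 − (1.2)(2) = -0.1
Var(-X + Y) = (-1)²·1.26 + (1)²·0.6 + 2·(-1)·(1)·-0.1 = 2.06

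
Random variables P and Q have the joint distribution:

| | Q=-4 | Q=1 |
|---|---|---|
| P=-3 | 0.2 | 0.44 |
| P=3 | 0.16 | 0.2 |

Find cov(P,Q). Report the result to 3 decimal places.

-0.912

E[P] = -0.84,  E[Q] = -0.8
E[PQ] = -0.24
cov(P,Q) = E[PQ] − E[P]E[Q] = -0.24 − (-0.84)(-0.8) = -0.912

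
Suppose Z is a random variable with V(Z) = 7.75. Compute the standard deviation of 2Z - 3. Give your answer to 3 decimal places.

V(2Z - 3) = (2)²·7.75 = 31
sd(2Z - 3) = √31 ≈ 5.568

5.568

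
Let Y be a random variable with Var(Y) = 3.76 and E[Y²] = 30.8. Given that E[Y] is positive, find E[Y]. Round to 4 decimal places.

5.2000

(E[Y])² = E[Y²] − Var(Y) = 30.8 − 3.76 = 27.04
E[Y] = √27.04 = 5.2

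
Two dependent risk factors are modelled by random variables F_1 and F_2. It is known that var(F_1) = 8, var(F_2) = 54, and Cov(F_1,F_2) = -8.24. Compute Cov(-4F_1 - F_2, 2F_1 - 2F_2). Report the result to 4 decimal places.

-5.4400

Cov(-4F_1 - F_2, 2F_1 - 2F_2) = (-4)(2)var(F_1) + (-1)(-2)var(F_2) + [(-4)(-2) + (-1)(2)]Cov(F_1,F_2)
= -8·8 + 2·54 + 6·-8.24 = -5.44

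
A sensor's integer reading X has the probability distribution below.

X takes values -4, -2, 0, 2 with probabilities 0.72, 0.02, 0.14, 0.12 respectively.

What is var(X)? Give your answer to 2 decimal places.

E[X] = (-4)(0.72) + (-2)(0.02) + (0)(0.14) + (2)(0.12) = -2.68
E[X²] = (-4)²(0.72) + (-2)²(0.02) + (0)²(0.14) + (2)²(0.12) = 12.08
var(X) = E[X²] − (E[X])² = 12.08 − (-2.68)² = 4.8976

4.90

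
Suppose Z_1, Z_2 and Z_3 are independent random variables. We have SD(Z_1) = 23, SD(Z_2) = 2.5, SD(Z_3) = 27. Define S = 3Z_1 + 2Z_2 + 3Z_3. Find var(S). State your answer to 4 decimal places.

11347.0000

var(Z_1) = 529, var(Z_2) = 6.25, var(Z_3) = 729
By independence, var(S) = (3)²var(Z_1) + (2)²var(Z_2) + (3)²var(Z_3)
= (3)²·529 + (2)²·6.25 + (3)²·729 = 11347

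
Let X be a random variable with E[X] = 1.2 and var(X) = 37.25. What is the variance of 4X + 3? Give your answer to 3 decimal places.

596.000

var(4X + 3) = (4)²·var(X) = 16·37.25 = 596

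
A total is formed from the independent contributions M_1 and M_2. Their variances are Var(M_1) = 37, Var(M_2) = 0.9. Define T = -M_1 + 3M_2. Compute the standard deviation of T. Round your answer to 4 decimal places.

6.7157

By independence, Var(T) = (-1)²Var(M_1) + (3)²Var(M_2)
= (-1)²·37 + (3)²·0.9 = 45.1
SD(T) = √45.1 ≈ 6.7157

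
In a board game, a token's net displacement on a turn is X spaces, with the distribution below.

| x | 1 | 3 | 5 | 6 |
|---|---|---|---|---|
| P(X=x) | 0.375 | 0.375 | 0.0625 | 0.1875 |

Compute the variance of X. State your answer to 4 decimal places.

E[X] = (1)(0.375) + (3)(0.375) + (5)(0.0625) + (6)(0.1875) = 2.9375
E[X²] = (1)²(0.375) + (3)²(0.375) + (5)²(0.0625) + (6)²(0.1875) = 12.0625
V(X) = E[X²] − (E[X])² = 12.0625 − (2.9375)² = 3.43359375

3.4336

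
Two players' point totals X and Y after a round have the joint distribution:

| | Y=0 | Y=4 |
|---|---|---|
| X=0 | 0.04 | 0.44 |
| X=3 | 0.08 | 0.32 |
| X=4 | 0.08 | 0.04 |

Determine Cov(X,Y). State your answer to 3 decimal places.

-0.896

E[X] = 1.68,  E[Y] = 3.2
E[XY] = 4.48
Cov(X,Y) = E[XY] − E[X]E[Y] = 4.48 − (1.68)(3.2) = -0.896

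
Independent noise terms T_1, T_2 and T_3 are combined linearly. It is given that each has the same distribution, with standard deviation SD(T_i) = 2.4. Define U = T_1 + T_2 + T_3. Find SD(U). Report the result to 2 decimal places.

V(T_i) = (2.4)² = 5.76
By independence, V(U) = (1)²V(T_1) + (1)²V(T_2) + (1)²V(T_3)
= (1)²·5.76 + (1)²·5.76 + (1)²·5.76 = 17.28
SD(U) = √17.28 ≈ 4.16

4.16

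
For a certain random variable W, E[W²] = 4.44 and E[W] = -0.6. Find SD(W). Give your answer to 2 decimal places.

V(W) = 4.44 − (-0.6)² = 4.08
SD(W) = √4.08 ≈ 2.02

2.02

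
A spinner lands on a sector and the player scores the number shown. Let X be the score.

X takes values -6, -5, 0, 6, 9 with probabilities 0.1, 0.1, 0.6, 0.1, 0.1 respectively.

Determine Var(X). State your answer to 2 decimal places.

E[X] = (-6)(0.1) + (-5)(0.1) + (0)(0.6) + (6)(0.1) + (9)(0.1) = 0.4
E[X²] = (-6)²(0.1) + (-5)²(0.1) + (0)²(0.6) + (6)²(0.1) + (9)²(0.1) = 17.8
Var(X) = E[X²] − (E[X])² = 17.8 − (0.4)² = 17.64

17.64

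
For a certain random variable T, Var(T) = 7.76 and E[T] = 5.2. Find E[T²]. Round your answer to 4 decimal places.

E[T²] = Var(T) + (E[T])² = 7.76 + (5.2)² = 34.8

34.8000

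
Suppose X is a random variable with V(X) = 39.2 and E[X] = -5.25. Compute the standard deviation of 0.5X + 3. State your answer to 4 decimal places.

3.1305

V(0.5X + 3) = (0.5)²·39.2 = 9.8
sd(0.5X + 3) = √9.8 ≈ 3.1305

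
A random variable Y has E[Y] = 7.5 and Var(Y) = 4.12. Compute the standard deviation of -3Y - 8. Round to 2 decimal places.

6.09

Var(-3Y - 8) = (-3)²·4.12 = 37.08
SD(-3Y - 8) = √37.08 ≈ 6.09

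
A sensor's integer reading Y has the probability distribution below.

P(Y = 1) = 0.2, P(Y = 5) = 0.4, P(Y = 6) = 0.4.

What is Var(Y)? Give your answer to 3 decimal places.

E[Y] = (1)(0.2) + (5)(0.4) + (6)(0.4) = 4.6
E[Y²] = (1)²(0.2) + (5)²(0.4) + (6)²(0.4) = 24.6
Var(Y) = E[Y²] − (E[Y])² = 24.6 − (4.6)² = 3.44

3.440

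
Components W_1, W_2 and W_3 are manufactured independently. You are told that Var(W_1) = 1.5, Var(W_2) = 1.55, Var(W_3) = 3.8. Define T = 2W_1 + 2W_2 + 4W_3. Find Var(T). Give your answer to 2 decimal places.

73.00

By independence, Var(T) = (2)²Var(W_1) + (2)²Var(W_2) + (4)²Var(W_3)
= (2)²·1.5 + (2)²·1.55 + (4)²·3.8 = 73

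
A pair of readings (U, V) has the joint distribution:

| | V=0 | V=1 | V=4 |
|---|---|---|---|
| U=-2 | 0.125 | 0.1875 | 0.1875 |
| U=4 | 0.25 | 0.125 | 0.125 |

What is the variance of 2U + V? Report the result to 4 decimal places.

E[U] = 1,  E[V] = 1.5625,  E[UV] = 0.625
Var(U) = 10 − (1)² = 9;  Var(V) = 5.3125 − (1.5625)² = 2.87109375
cov(U,V) = 0.625 − (1)(1.5625) = -0.9375
Var(2U + V) = (2)²·9 + (1)²·2.87109375 + 2·(2)·(1)·-0.9375 = 35.12109375

35.1211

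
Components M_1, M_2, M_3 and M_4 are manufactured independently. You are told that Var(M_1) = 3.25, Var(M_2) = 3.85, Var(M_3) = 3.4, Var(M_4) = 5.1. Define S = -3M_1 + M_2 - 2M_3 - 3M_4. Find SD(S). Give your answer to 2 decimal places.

9.62

By independence, Var(S) = (-3)²Var(M_1) + (1)²Var(M_2) + (-2)²Var(M_3) + (-3)²Var(M_4)
= (-3)²·3.25 + (1)²·3.85 + (-2)²·3.4 + (-3)²·5.1 = 92.6
SD(S) = √92.6 ≈ 9.62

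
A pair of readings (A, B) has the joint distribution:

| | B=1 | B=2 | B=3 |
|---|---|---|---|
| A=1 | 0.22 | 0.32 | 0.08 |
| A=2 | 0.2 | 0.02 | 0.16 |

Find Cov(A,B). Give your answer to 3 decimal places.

E[A] = 1.38,  E[B] = 1.82
E[AB] = 2.54
Cov(A,B) = E[AB] − E[A]E[B] = 2.54 − (1.38)(1.82) = 0.0284

0.028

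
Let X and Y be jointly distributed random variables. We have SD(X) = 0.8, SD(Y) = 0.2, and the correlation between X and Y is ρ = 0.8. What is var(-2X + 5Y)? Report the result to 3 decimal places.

var(X) = (0.8)² = 0.64;  var(Y) = (0.2)² = 0.04
Cov(X,Y) = ρ·SD(X)·SD(Y) = 0.8·0.8·0.2 = 0.128
var(-2X + 5Y) = (-2)²·var(X) + (5)²·var(Y) + 2·(-2)·(5)·Cov(X,Y)
= 4·0.64 + 25·0.04 + -20·0.128 = 1

1.000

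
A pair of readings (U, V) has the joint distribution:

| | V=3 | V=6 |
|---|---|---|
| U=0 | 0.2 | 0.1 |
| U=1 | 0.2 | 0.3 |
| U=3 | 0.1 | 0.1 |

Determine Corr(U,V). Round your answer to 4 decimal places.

0.0958

E[U] = 1.1,  E[V] = 4.5
E[UV] = 5.1
Cov(U,V) = E[UV] − E[U]E[V] = 5.1 − (1.1)(4.5) = 0.15
var(U) = 1.09,  var(V) = 2.25
ρ = 0.15 / √(1.09·2.25) ≈ 0.0958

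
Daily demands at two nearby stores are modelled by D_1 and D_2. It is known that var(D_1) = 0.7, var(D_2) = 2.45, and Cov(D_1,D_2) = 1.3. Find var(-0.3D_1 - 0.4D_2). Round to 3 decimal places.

var(-0.3D_1 - 0.4D_2) = (-0.3)²·var(D_1) + (-0.4)²·var(D_2) + 2·(-0.3)·(-0.4)·Cov(D_1,D_2)
= 0.09·0.7 + 0.16·2.45 + 0.24·1.3 = 0.767

0.767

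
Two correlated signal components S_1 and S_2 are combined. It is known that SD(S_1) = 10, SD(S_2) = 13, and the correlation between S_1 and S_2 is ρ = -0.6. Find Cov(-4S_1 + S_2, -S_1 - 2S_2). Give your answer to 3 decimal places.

-484.000

Var(S_1) = (10)² = 100;  Var(S_2) = (13)² = 169
Cov(S_1,S_2) = ρ·SD(S_1)·SD(S_2) = -0.6·10·13 = -78
Cov(-4S_1 + S_2, -S_1 - 2S_2) = (-4)(-1)Var(S_1) + (1)(-2)Var(S_2) + [(-4)(-2) + (1)(-1)]Cov(S_1,S_2)
= 4·100 + -2·169 + 7·-78 = -484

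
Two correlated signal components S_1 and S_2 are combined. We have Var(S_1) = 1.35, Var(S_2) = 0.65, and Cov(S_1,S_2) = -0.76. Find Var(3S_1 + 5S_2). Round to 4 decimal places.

Var(3S_1 + 5S_2) = (3)²·Var(S_1) + (5)²·Var(S_2) + 2·(3)·(5)·Cov(S_1,S_2)
= 9·1.35 + 25·0.65 + 30·-0.76 = 5.6

5.6000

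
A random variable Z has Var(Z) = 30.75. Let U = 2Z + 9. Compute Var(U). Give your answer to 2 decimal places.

Var(2Z + 9) = (2)²·Var(Z) = 4·30.75 = 123

123.00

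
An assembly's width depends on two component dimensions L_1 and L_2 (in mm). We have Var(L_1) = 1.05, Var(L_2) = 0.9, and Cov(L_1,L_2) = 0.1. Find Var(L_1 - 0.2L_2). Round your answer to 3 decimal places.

Var(L_1 - 0.2L_2) = (1)²·Var(L_1) + (-0.2)²·Var(L_2) + 2·(1)·(-0.2)·Cov(L_1,L_2)
= 1·1.05 + 0.04·0.9 + -0.4·0.1 = 1.046

1.046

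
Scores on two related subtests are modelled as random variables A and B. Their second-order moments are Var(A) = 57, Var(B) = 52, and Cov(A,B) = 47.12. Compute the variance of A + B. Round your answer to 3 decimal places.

Var(A + B) = (1)²·Var(A) + (1)²·Var(B) + 2·(1)·(1)·Cov(A,B)
= 1·57 + 1·52 + 2·47.12 = 203.24

203.240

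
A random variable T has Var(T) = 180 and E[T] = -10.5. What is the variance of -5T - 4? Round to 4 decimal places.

4500.0000

Var(-5T - 4) = (-5)²·Var(T) = 25·180 = 4500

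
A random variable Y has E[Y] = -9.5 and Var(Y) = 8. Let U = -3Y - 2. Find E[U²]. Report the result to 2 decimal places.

E[-3Y - 2] = -3·-9.5 − 2 = 26.5
Var(-3Y - 2) = (-3)²·8 = 72
E[U²] = Var(U) + (E[U])² = 72 + (26.5)² = 774.25

774.25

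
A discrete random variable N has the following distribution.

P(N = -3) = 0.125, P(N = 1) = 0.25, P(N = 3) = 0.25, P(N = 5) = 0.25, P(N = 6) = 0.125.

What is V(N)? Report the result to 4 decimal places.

E[N] = (-3)(0.125) + (1)(0.25) + (3)(0.25) + (5)(0.25) + (6)(0.125) = 2.625
E[N²] = (-3)²(0.125) + (1)²(0.25) + (3)²(0.25) + (5)²(0.25) + (6)²(0.125) = 14.375
V(N) = E[N²] − (E[N])² = 14.375 − (2.625)² = 7.484375

7.4844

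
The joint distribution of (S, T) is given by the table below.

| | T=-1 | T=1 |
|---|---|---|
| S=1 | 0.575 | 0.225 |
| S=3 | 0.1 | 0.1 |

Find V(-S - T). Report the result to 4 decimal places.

E[S] = 1.4,  E[T] = -0.35,  E[ST] = -0.35
V(S) = 2.6 − (1.4)² = 0.64;  V(T) = 1 − (-0.35)² = 0.8775
cov(S,T) = -0.35 − (1.4)(-0.35) = 0.14
V(-S - T) = (-1)²·0.64 + (-1)²·0.8775 + 2·(-1)·(-1)·0.14 = 1.7975

1.7975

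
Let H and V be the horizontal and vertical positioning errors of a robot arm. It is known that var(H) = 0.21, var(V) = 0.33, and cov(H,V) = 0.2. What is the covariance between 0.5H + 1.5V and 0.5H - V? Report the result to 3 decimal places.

cov(0.5H + 1.5V, 0.5H - V) = (0.5)(0.5)var(H) + (1.5)(-1)var(V) + [(0.5)(-1) + (1.5)(0.5)]cov(H,V)
= 0.25·0.21 + -1.5·0.33 + 0.25·0.2 = -0.3925

-0.393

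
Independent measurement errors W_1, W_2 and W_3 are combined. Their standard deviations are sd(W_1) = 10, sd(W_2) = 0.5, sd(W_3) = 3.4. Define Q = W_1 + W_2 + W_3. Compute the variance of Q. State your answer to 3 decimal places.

V(W_1) = 100, V(W_2) = 0.25, V(W_3) = 11.56
By independence, V(Q) = (1)²V(W_1) + (1)²V(W_2) + (1)²V(W_3)
= (1)²·100 + (1)²·0.25 + (1)²·11.56 = 111.81

111.810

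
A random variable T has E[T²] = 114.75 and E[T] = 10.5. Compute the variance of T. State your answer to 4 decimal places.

4.5000

V(T) = 114.75 − (10.5)² = 4.5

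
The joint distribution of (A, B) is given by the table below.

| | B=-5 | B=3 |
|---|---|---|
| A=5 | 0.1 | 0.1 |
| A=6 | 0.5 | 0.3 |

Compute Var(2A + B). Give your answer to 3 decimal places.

15.360

E[A] = 5.8,  E[B] = -1.8,  E[AB] = -10.6
Var(A) = 33.8 − (5.8)² = 0.16;  Var(B) = 18.6 − (-1.8)² = 15.36
cov(A,B) = -10.6 − (5.8)(-1.8) = -0.16
Var(2A + B) = (2)²·0.16 + (1)²·15.36 + 2·(2)·(1)·-0.16 = 15.36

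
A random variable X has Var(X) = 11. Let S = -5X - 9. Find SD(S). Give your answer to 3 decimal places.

Var(-5X - 9) = (-5)²·11 = 275
SD(S) = √275 ≈ 16.583

16.583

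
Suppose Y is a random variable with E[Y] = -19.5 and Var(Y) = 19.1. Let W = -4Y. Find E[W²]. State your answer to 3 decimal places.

6389.600

E[-4Y] = -4·-19.5 = 78
Var(-4Y) = (-4)²·19.1 = 305.6
E[W²] = Var(W) + (E[W])² = 305.6 + (78)² = 6389.6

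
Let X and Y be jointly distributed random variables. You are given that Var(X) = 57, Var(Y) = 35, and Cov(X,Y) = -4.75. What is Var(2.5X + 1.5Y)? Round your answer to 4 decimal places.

399.3750

Var(2.5X + 1.5Y) = (2.5)²·Var(X) + (1.5)²·Var(Y) + 2·(2.5)·(1.5)·Cov(X,Y)
= 6.25·57 + 2.25·35 + 7.5·-4.75 = 399.375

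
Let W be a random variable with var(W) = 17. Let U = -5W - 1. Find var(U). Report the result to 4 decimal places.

425.0000

var(-5W - 1) = (-5)²·var(W) = 25·17 = 425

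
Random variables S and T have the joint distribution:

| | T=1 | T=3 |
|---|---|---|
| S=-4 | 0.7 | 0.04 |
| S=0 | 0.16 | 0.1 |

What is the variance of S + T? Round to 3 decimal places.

E[S] = -2.96,  E[T] = 1.28,  E[ST] = -3.28
V(S) = 11.84 − (-2.96)² = 3.0784;  V(T) = 2.12 − (1.28)² = 0.4816
Cov(S,T) = -3.28 − (-2.96)(1.28) = 0.5088
V(S + T) = (1)²·3.0784 + (1)²·0.4816 + 2·(1)·(1)·0.5088 = 4.5776

4.578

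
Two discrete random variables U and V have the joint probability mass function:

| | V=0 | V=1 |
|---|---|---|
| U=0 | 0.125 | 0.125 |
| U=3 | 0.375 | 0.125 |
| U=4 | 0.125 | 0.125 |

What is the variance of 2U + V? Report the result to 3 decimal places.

8.984

E[U] = 2.5,  E[V] = 0.375,  E[UV] = 0.875
Var(U) = 8.5 − (2.5)² = 2.25;  Var(V) = 0.375 − (0.375)² = 0.234375
Cov(U,V) = 0.875 − (2.5)(0.375) = -0.0625
Var(2U + V) = (2)²·2.25 + (1)²·0.234375 + 2·(2)·(1)·-0.0625 = 8.984375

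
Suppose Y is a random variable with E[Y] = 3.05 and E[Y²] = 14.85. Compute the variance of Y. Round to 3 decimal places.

Var(Y) = 14.85 − (3.05)² = 5.5475

5.548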